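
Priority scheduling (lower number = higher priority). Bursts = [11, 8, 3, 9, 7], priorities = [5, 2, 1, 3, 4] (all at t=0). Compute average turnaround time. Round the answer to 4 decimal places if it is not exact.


Sort by priority (ascending = highest first):
Order: [(1, 3), (2, 8), (3, 9), (4, 7), (5, 11)]
Completion times:
  Priority 1, burst=3, C=3
  Priority 2, burst=8, C=11
  Priority 3, burst=9, C=20
  Priority 4, burst=7, C=27
  Priority 5, burst=11, C=38
Average turnaround = 99/5 = 19.8

19.8


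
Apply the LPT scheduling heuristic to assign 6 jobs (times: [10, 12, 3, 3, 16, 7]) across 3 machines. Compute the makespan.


Sort jobs in decreasing order (LPT): [16, 12, 10, 7, 3, 3]
Assign each job to the least loaded machine:
  Machine 1: jobs [16], load = 16
  Machine 2: jobs [12, 3, 3], load = 18
  Machine 3: jobs [10, 7], load = 17
Makespan = max load = 18

18


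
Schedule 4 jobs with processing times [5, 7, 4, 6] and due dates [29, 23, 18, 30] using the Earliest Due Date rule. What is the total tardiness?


Sort by due date (EDD order): [(4, 18), (7, 23), (5, 29), (6, 30)]
Compute completion times and tardiness:
  Job 1: p=4, d=18, C=4, tardiness=max(0,4-18)=0
  Job 2: p=7, d=23, C=11, tardiness=max(0,11-23)=0
  Job 3: p=5, d=29, C=16, tardiness=max(0,16-29)=0
  Job 4: p=6, d=30, C=22, tardiness=max(0,22-30)=0
Total tardiness = 0

0


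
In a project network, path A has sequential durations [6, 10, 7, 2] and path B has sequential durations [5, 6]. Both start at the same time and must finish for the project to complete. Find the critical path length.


Path A total = 6 + 10 + 7 + 2 = 25
Path B total = 5 + 6 = 11
Critical path = longest path = max(25, 11) = 25

25


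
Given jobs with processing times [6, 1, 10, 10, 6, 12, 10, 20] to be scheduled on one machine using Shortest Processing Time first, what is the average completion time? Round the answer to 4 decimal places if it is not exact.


Sort jobs by processing time (SPT order): [1, 6, 6, 10, 10, 10, 12, 20]
Compute completion times sequentially:
  Job 1: processing = 1, completes at 1
  Job 2: processing = 6, completes at 7
  Job 3: processing = 6, completes at 13
  Job 4: processing = 10, completes at 23
  Job 5: processing = 10, completes at 33
  Job 6: processing = 10, completes at 43
  Job 7: processing = 12, completes at 55
  Job 8: processing = 20, completes at 75
Sum of completion times = 250
Average completion time = 250/8 = 31.25

31.25


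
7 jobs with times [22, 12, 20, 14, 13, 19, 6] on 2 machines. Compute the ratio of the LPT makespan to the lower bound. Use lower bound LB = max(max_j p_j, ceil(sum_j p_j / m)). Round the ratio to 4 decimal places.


LPT order: [22, 20, 19, 14, 13, 12, 6]
Machine loads after assignment: [55, 51]
LPT makespan = 55
Lower bound = max(max_job, ceil(total/2)) = max(22, 53) = 53
Ratio = 55 / 53 = 1.0377

1.0377


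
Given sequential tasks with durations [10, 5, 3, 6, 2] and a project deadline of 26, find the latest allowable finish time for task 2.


LF(activity 2) = deadline - sum of successor durations
Successors: activities 3 through 5 with durations [3, 6, 2]
Sum of successor durations = 11
LF = 26 - 11 = 15

15


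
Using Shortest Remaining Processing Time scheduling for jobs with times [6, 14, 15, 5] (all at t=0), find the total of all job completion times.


Since all jobs arrive at t=0, SRPT equals SPT ordering.
SPT order: [5, 6, 14, 15]
Completion times:
  Job 1: p=5, C=5
  Job 2: p=6, C=11
  Job 3: p=14, C=25
  Job 4: p=15, C=40
Total completion time = 5 + 11 + 25 + 40 = 81

81


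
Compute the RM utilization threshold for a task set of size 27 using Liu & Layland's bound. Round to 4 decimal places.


Compute 2^(1/27) = 1.0260044847
Subtract 1: 1.0260044847 - 1 = 0.0260044847
Multiply by n: 27 * 0.0260044847 = 0.7021210869
Round to 4 dp: 0.7021

0.7021


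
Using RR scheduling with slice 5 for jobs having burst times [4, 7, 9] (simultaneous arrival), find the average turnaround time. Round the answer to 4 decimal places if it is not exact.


Time quantum = 5
Execution trace:
  J1 runs 4 units, time = 4
  J2 runs 5 units, time = 9
  J3 runs 5 units, time = 14
  J2 runs 2 units, time = 16
  J3 runs 4 units, time = 20
Finish times: [4, 16, 20]
Average turnaround = 40/3 = 13.3333

13.3333


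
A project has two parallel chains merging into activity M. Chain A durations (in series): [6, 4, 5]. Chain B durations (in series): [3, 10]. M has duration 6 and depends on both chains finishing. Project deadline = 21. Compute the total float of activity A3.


Forward pass: ES(A3) = sum of predecessors on chain A = 10
EF = ES + duration = 10 + 5 = 15
Backward pass: LF(M) = deadline = 21; LS(M) = 21 - 6 = 15
LF(A3) = LS(M) - sum(successors on chain A) = 15 - 0 = 15
LS = LF - duration = 15 - 5 = 10
Total float = LS - ES = 10 - 10 = 0

0


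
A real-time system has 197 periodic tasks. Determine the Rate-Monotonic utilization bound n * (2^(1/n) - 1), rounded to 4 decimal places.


Compute 2^(1/197) = 1.0035247108
Subtract 1: 1.0035247108 - 1 = 0.0035247108
Multiply by n: 197 * 0.0035247108 = 0.6943680276
Round to 4 dp: 0.6944

0.6944


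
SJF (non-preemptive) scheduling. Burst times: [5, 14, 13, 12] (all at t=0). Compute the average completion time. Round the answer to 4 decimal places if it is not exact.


SJF order (ascending): [5, 12, 13, 14]
Completion times:
  Job 1: burst=5, C=5
  Job 2: burst=12, C=17
  Job 3: burst=13, C=30
  Job 4: burst=14, C=44
Average completion = 96/4 = 24.0

24.0


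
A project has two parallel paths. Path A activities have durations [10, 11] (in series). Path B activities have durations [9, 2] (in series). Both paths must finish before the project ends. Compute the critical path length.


Path A total = 10 + 11 = 21
Path B total = 9 + 2 = 11
Critical path = longest path = max(21, 11) = 21

21


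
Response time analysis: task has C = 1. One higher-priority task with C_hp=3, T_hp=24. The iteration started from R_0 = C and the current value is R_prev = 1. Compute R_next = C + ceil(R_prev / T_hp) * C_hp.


R_next = C + ceil(R_prev / T_hp) * C_hp
ceil(1 / 24) = ceil(0.0417) = 1
Interference = 1 * 3 = 3
R_next = 1 + 3 = 4

4


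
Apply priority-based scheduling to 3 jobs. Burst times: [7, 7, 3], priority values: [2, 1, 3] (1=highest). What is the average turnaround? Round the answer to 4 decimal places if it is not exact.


Sort by priority (ascending = highest first):
Order: [(1, 7), (2, 7), (3, 3)]
Completion times:
  Priority 1, burst=7, C=7
  Priority 2, burst=7, C=14
  Priority 3, burst=3, C=17
Average turnaround = 38/3 = 12.6667

12.6667


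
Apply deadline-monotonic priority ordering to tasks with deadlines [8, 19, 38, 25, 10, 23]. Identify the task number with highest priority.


Sort tasks by relative deadline (ascending):
  Task 1: deadline = 8
  Task 5: deadline = 10
  Task 2: deadline = 19
  Task 6: deadline = 23
  Task 4: deadline = 25
  Task 3: deadline = 38
Priority order (highest first): [1, 5, 2, 6, 4, 3]
Highest priority task = 1

1


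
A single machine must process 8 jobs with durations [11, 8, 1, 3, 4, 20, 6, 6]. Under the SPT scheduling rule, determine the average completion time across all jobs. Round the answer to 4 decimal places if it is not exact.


Sort jobs by processing time (SPT order): [1, 3, 4, 6, 6, 8, 11, 20]
Compute completion times sequentially:
  Job 1: processing = 1, completes at 1
  Job 2: processing = 3, completes at 4
  Job 3: processing = 4, completes at 8
  Job 4: processing = 6, completes at 14
  Job 5: processing = 6, completes at 20
  Job 6: processing = 8, completes at 28
  Job 7: processing = 11, completes at 39
  Job 8: processing = 20, completes at 59
Sum of completion times = 173
Average completion time = 173/8 = 21.625

21.625


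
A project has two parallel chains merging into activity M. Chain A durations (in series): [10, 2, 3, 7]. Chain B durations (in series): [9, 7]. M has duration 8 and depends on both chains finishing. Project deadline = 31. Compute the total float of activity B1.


Forward pass: ES(B1) = sum of predecessors on chain B = 0
EF = ES + duration = 0 + 9 = 9
Backward pass: LF(M) = deadline = 31; LS(M) = 31 - 8 = 23
LF(B1) = LS(M) - sum(successors on chain B) = 23 - 7 = 16
LS = LF - duration = 16 - 9 = 7
Total float = LS - ES = 7 - 0 = 7

7


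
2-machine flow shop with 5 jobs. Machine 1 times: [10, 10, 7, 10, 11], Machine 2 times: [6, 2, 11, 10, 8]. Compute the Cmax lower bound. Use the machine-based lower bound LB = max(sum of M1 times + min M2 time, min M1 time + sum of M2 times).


LB1 = sum(M1 times) + min(M2 times) = 48 + 2 = 50
LB2 = min(M1 times) + sum(M2 times) = 7 + 37 = 44
Lower bound = max(LB1, LB2) = max(50, 44) = 50

50


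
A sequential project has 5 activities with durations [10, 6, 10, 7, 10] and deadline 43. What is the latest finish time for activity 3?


LF(activity 3) = deadline - sum of successor durations
Successors: activities 4 through 5 with durations [7, 10]
Sum of successor durations = 17
LF = 43 - 17 = 26

26


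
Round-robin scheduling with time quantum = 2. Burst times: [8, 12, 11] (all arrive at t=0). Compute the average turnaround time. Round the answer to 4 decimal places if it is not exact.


Time quantum = 2
Execution trace:
  J1 runs 2 units, time = 2
  J2 runs 2 units, time = 4
  J3 runs 2 units, time = 6
  J1 runs 2 units, time = 8
  J2 runs 2 units, time = 10
  J3 runs 2 units, time = 12
  J1 runs 2 units, time = 14
  J2 runs 2 units, time = 16
  J3 runs 2 units, time = 18
  J1 runs 2 units, time = 20
  J2 runs 2 units, time = 22
  J3 runs 2 units, time = 24
  J2 runs 2 units, time = 26
  J3 runs 2 units, time = 28
  J2 runs 2 units, time = 30
  J3 runs 1 units, time = 31
Finish times: [20, 30, 31]
Average turnaround = 81/3 = 27.0

27.0


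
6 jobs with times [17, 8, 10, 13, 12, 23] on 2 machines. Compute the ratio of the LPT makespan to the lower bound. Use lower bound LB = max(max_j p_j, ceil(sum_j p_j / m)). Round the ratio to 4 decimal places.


LPT order: [23, 17, 13, 12, 10, 8]
Machine loads after assignment: [43, 40]
LPT makespan = 43
Lower bound = max(max_job, ceil(total/2)) = max(23, 42) = 42
Ratio = 43 / 42 = 1.0238

1.0238


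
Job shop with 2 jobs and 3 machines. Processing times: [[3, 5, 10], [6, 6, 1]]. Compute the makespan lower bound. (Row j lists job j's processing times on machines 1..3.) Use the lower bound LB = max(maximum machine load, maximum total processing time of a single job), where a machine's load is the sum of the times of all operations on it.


Machine loads:
  Machine 1: 3 + 6 = 9
  Machine 2: 5 + 6 = 11
  Machine 3: 10 + 1 = 11
Max machine load = 11
Job totals:
  Job 1: 18
  Job 2: 13
Max job total = 18
Lower bound = max(11, 18) = 18

18


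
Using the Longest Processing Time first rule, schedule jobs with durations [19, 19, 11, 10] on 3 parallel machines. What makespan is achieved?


Sort jobs in decreasing order (LPT): [19, 19, 11, 10]
Assign each job to the least loaded machine:
  Machine 1: jobs [19], load = 19
  Machine 2: jobs [19], load = 19
  Machine 3: jobs [11, 10], load = 21
Makespan = max load = 21

21


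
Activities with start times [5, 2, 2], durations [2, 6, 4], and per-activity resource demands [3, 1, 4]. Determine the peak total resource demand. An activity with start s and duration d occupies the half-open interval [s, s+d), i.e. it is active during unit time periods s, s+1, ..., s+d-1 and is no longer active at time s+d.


Each activity i is active on [start_i, start_i + duration_i).
Compute total resource usage per time slot:
  t=0: active resources = [], total = 0
  t=1: active resources = [], total = 0
  t=2: active resources = [1, 4], total = 5
  t=3: active resources = [1, 4], total = 5
  t=4: active resources = [1, 4], total = 5
  t=5: active resources = [3, 1, 4], total = 8
  t=6: active resources = [3, 1], total = 4
  t=7: active resources = [1], total = 1
Peak resource demand = 8

8


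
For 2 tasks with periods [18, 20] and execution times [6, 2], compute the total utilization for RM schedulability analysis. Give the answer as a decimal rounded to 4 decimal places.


Compute individual utilizations (exact fractions):
  Task 1: C/T = 6/18 = 1/3 (approx. 0.3333)
  Task 2: C/T = 2/20 = 1/10 (approx. 0.1)
Total utilization U = 1/3 + 1/10 = 13/30
Rounded to 4 decimal places: U = 0.4333
RM (Liu & Layland) bound for 2 tasks = 0.828427; compare with U = 13/30 (approx. 0.433333)
U <= bound, so schedulable by RM sufficient condition.

0.4333


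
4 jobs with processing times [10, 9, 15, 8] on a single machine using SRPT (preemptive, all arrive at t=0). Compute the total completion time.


Since all jobs arrive at t=0, SRPT equals SPT ordering.
SPT order: [8, 9, 10, 15]
Completion times:
  Job 1: p=8, C=8
  Job 2: p=9, C=17
  Job 3: p=10, C=27
  Job 4: p=15, C=42
Total completion time = 8 + 17 + 27 + 42 = 94

94


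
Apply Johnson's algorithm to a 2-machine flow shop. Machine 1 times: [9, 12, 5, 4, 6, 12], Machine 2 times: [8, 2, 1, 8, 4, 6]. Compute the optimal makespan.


Apply Johnson's rule:
  Group 1 (a <= b): [(4, 4, 8)]
  Group 2 (a > b): [(1, 9, 8), (6, 12, 6), (5, 6, 4), (2, 12, 2), (3, 5, 1)]
Optimal job order: [4, 1, 6, 5, 2, 3]
Schedule:
  Job 4: M1 done at 4, M2 done at 12
  Job 1: M1 done at 13, M2 done at 21
  Job 6: M1 done at 25, M2 done at 31
  Job 5: M1 done at 31, M2 done at 35
  Job 2: M1 done at 43, M2 done at 45
  Job 3: M1 done at 48, M2 done at 49
Makespan = 49

49


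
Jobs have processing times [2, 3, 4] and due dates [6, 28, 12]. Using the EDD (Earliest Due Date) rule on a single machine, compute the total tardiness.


Sort by due date (EDD order): [(2, 6), (4, 12), (3, 28)]
Compute completion times and tardiness:
  Job 1: p=2, d=6, C=2, tardiness=max(0,2-6)=0
  Job 2: p=4, d=12, C=6, tardiness=max(0,6-12)=0
  Job 3: p=3, d=28, C=9, tardiness=max(0,9-28)=0
Total tardiness = 0

0


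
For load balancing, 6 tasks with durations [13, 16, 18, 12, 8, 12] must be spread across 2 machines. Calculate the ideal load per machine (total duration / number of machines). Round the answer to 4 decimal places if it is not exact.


Total processing time = 13 + 16 + 18 + 12 + 8 + 12 = 79
Number of machines = 2
Ideal balanced load = 79 / 2 = 39.5

39.5


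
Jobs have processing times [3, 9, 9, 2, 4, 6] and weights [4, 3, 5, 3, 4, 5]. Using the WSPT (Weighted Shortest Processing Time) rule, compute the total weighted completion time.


Compute p/w ratios and sort ascending (WSPT): [(2, 3), (3, 4), (4, 4), (6, 5), (9, 5), (9, 3)]
Compute weighted completion times:
  Job (p=2,w=3): C=2, w*C=3*2=6
  Job (p=3,w=4): C=5, w*C=4*5=20
  Job (p=4,w=4): C=9, w*C=4*9=36
  Job (p=6,w=5): C=15, w*C=5*15=75
  Job (p=9,w=5): C=24, w*C=5*24=120
  Job (p=9,w=3): C=33, w*C=3*33=99
Total weighted completion time = 356

356


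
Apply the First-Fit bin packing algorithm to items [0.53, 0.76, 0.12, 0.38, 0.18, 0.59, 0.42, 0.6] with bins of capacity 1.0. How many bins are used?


Place items sequentially using First-Fit:
  Item 0.53 -> new Bin 1
  Item 0.76 -> new Bin 2
  Item 0.12 -> Bin 1 (now 0.65)
  Item 0.38 -> new Bin 3
  Item 0.18 -> Bin 1 (now 0.83)
  Item 0.59 -> Bin 3 (now 0.97)
  Item 0.42 -> new Bin 4
  Item 0.6 -> new Bin 5
Total bins used = 5

5


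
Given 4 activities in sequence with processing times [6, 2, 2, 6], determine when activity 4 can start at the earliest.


Activity 4 starts after activities 1 through 3 complete.
Predecessor durations: [6, 2, 2]
ES = 6 + 2 + 2 = 10

10


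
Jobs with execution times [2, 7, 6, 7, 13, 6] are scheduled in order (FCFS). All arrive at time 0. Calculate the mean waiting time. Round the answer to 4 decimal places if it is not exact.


FCFS order (as given): [2, 7, 6, 7, 13, 6]
Waiting times:
  Job 1: wait = 0
  Job 2: wait = 2
  Job 3: wait = 9
  Job 4: wait = 15
  Job 5: wait = 22
  Job 6: wait = 35
Sum of waiting times = 83
Average waiting time = 83/6 = 13.8333

13.8333


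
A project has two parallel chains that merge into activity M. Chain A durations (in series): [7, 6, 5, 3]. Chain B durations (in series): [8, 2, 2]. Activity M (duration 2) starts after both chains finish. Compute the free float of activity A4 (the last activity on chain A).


ES(A4) = sum of predecessors on chain A = 18
EF(A4) = ES + duration = 18 + 3 = 21
Successor of A4 is M. ES(M) = max(sum(A), sum(B)) = max(21, 12) = 21
Free float = ES(successor) - EF(current) = 21 - 21 = 0

0


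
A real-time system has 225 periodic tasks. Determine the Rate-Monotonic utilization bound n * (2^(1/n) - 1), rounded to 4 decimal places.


Compute 2^(1/225) = 1.0030854042
Subtract 1: 1.0030854042 - 1 = 0.0030854042
Multiply by n: 225 * 0.0030854042 = 0.6942159450
Round to 4 dp: 0.6942

0.6942


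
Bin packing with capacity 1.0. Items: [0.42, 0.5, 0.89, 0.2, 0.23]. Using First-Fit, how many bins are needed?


Place items sequentially using First-Fit:
  Item 0.42 -> new Bin 1
  Item 0.5 -> Bin 1 (now 0.92)
  Item 0.89 -> new Bin 2
  Item 0.2 -> new Bin 3
  Item 0.23 -> Bin 3 (now 0.43)
Total bins used = 3

3


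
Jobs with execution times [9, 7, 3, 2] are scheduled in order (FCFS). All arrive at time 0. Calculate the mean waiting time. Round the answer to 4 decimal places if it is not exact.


FCFS order (as given): [9, 7, 3, 2]
Waiting times:
  Job 1: wait = 0
  Job 2: wait = 9
  Job 3: wait = 16
  Job 4: wait = 19
Sum of waiting times = 44
Average waiting time = 44/4 = 11.0

11.0


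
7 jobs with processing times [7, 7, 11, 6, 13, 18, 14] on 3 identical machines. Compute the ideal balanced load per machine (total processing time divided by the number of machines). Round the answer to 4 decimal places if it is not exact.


Total processing time = 7 + 7 + 11 + 6 + 13 + 18 + 14 = 76
Number of machines = 3
Ideal balanced load = 76 / 3 = 25.3333

25.3333


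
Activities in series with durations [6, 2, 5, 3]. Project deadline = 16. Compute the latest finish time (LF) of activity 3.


LF(activity 3) = deadline - sum of successor durations
Successors: activities 4 through 4 with durations [3]
Sum of successor durations = 3
LF = 16 - 3 = 13

13


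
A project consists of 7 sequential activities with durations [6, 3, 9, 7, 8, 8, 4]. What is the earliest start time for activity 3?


Activity 3 starts after activities 1 through 2 complete.
Predecessor durations: [6, 3]
ES = 6 + 3 = 9

9


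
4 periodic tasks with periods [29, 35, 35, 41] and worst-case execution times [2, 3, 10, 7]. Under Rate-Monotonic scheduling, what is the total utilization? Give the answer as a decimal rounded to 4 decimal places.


Compute individual utilizations (exact fractions):
  Task 1: C/T = 2/29 (approx. 0.069)
  Task 2: C/T = 3/35 (approx. 0.0857)
  Task 3: C/T = 10/35 = 2/7 (approx. 0.2857)
  Task 4: C/T = 7/41 (approx. 0.1707)
Total utilization U = 2/29 + 3/35 + 2/7 + 7/41 = 25432/41615
Rounded to 4 decimal places: U = 0.6111
RM (Liu & Layland) bound for 4 tasks = 0.756828; compare with U = 25432/41615 (approx. 0.611126)
U <= bound, so schedulable by RM sufficient condition.

0.6111


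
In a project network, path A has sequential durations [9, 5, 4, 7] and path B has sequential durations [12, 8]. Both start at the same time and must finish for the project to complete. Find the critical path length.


Path A total = 9 + 5 + 4 + 7 = 25
Path B total = 12 + 8 = 20
Critical path = longest path = max(25, 20) = 25

25


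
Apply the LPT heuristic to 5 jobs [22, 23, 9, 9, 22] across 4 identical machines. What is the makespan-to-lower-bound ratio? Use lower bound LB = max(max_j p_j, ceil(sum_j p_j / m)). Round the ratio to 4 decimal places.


LPT order: [23, 22, 22, 9, 9]
Machine loads after assignment: [23, 22, 22, 18]
LPT makespan = 23
Lower bound = max(max_job, ceil(total/4)) = max(23, 22) = 23
Ratio = 23 / 23 = 1.0

1.0


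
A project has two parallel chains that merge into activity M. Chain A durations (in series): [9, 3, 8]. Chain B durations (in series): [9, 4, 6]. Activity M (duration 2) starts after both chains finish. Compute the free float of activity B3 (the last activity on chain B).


ES(B3) = sum of predecessors on chain B = 13
EF(B3) = ES + duration = 13 + 6 = 19
Successor of B3 is M. ES(M) = max(sum(A), sum(B)) = max(20, 19) = 20
Free float = ES(successor) - EF(current) = 20 - 19 = 1

1


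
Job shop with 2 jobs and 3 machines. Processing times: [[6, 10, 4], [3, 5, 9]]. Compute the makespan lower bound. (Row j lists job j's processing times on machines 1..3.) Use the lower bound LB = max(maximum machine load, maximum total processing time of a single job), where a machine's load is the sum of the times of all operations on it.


Machine loads:
  Machine 1: 6 + 3 = 9
  Machine 2: 10 + 5 = 15
  Machine 3: 4 + 9 = 13
Max machine load = 15
Job totals:
  Job 1: 20
  Job 2: 17
Max job total = 20
Lower bound = max(15, 20) = 20

20


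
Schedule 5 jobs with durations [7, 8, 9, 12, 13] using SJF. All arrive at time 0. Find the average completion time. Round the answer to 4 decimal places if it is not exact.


SJF order (ascending): [7, 8, 9, 12, 13]
Completion times:
  Job 1: burst=7, C=7
  Job 2: burst=8, C=15
  Job 3: burst=9, C=24
  Job 4: burst=12, C=36
  Job 5: burst=13, C=49
Average completion = 131/5 = 26.2

26.2


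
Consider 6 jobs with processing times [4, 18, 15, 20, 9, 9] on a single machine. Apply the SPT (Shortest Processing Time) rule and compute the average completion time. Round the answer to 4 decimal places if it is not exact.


Sort jobs by processing time (SPT order): [4, 9, 9, 15, 18, 20]
Compute completion times sequentially:
  Job 1: processing = 4, completes at 4
  Job 2: processing = 9, completes at 13
  Job 3: processing = 9, completes at 22
  Job 4: processing = 15, completes at 37
  Job 5: processing = 18, completes at 55
  Job 6: processing = 20, completes at 75
Sum of completion times = 206
Average completion time = 206/6 = 34.3333

34.3333


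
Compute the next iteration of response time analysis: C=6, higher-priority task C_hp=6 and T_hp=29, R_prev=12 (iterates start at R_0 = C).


R_next = C + ceil(R_prev / T_hp) * C_hp
ceil(12 / 29) = ceil(0.4138) = 1
Interference = 1 * 6 = 6
R_next = 6 + 6 = 12
R_next = R_prev, so the iteration has converged (response time = 12).

12


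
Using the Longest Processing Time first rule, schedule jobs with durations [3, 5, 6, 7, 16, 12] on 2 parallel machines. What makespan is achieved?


Sort jobs in decreasing order (LPT): [16, 12, 7, 6, 5, 3]
Assign each job to the least loaded machine:
  Machine 1: jobs [16, 6, 3], load = 25
  Machine 2: jobs [12, 7, 5], load = 24
Makespan = max load = 25

25


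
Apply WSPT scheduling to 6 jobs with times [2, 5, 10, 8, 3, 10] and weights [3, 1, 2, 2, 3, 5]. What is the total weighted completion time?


Compute p/w ratios and sort ascending (WSPT): [(2, 3), (3, 3), (10, 5), (8, 2), (5, 1), (10, 2)]
Compute weighted completion times:
  Job (p=2,w=3): C=2, w*C=3*2=6
  Job (p=3,w=3): C=5, w*C=3*5=15
  Job (p=10,w=5): C=15, w*C=5*15=75
  Job (p=8,w=2): C=23, w*C=2*23=46
  Job (p=5,w=1): C=28, w*C=1*28=28
  Job (p=10,w=2): C=38, w*C=2*38=76
Total weighted completion time = 246

246


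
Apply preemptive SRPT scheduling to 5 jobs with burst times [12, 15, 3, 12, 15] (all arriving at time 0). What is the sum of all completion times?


Since all jobs arrive at t=0, SRPT equals SPT ordering.
SPT order: [3, 12, 12, 15, 15]
Completion times:
  Job 1: p=3, C=3
  Job 2: p=12, C=15
  Job 3: p=12, C=27
  Job 4: p=15, C=42
  Job 5: p=15, C=57
Total completion time = 3 + 15 + 27 + 42 + 57 = 144

144


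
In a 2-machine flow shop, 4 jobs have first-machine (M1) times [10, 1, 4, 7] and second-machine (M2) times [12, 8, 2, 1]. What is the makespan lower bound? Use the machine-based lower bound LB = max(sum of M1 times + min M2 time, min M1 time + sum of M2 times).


LB1 = sum(M1 times) + min(M2 times) = 22 + 1 = 23
LB2 = min(M1 times) + sum(M2 times) = 1 + 23 = 24
Lower bound = max(LB1, LB2) = max(23, 24) = 24

24


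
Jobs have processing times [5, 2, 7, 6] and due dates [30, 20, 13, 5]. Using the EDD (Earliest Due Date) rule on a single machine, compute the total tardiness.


Sort by due date (EDD order): [(6, 5), (7, 13), (2, 20), (5, 30)]
Compute completion times and tardiness:
  Job 1: p=6, d=5, C=6, tardiness=max(0,6-5)=1
  Job 2: p=7, d=13, C=13, tardiness=max(0,13-13)=0
  Job 3: p=2, d=20, C=15, tardiness=max(0,15-20)=0
  Job 4: p=5, d=30, C=20, tardiness=max(0,20-30)=0
Total tardiness = 1

1


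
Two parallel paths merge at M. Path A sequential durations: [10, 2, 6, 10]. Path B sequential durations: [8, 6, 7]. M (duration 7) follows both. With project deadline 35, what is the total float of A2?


Forward pass: ES(A2) = sum of predecessors on chain A = 10
EF = ES + duration = 10 + 2 = 12
Backward pass: LF(M) = deadline = 35; LS(M) = 35 - 7 = 28
LF(A2) = LS(M) - sum(successors on chain A) = 28 - 16 = 12
LS = LF - duration = 12 - 2 = 10
Total float = LS - ES = 10 - 10 = 0

0


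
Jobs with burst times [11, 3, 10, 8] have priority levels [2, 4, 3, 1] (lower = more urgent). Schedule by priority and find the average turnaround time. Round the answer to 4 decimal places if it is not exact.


Sort by priority (ascending = highest first):
Order: [(1, 8), (2, 11), (3, 10), (4, 3)]
Completion times:
  Priority 1, burst=8, C=8
  Priority 2, burst=11, C=19
  Priority 3, burst=10, C=29
  Priority 4, burst=3, C=32
Average turnaround = 88/4 = 22.0

22.0


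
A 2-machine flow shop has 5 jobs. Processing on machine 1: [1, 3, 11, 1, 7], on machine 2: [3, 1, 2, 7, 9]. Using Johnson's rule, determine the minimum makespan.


Apply Johnson's rule:
  Group 1 (a <= b): [(1, 1, 3), (4, 1, 7), (5, 7, 9)]
  Group 2 (a > b): [(3, 11, 2), (2, 3, 1)]
Optimal job order: [1, 4, 5, 3, 2]
Schedule:
  Job 1: M1 done at 1, M2 done at 4
  Job 4: M1 done at 2, M2 done at 11
  Job 5: M1 done at 9, M2 done at 20
  Job 3: M1 done at 20, M2 done at 22
  Job 2: M1 done at 23, M2 done at 24
Makespan = 24

24


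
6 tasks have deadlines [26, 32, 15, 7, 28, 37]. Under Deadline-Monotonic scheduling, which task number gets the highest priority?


Sort tasks by relative deadline (ascending):
  Task 4: deadline = 7
  Task 3: deadline = 15
  Task 1: deadline = 26
  Task 5: deadline = 28
  Task 2: deadline = 32
  Task 6: deadline = 37
Priority order (highest first): [4, 3, 1, 5, 2, 6]
Highest priority task = 4

4


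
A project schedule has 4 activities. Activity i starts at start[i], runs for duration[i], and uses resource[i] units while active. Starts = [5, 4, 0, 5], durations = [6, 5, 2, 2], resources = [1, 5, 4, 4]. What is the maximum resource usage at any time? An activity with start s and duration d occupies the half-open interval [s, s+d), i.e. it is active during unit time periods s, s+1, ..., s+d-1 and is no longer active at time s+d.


Each activity i is active on [start_i, start_i + duration_i).
Compute total resource usage per time slot:
  t=0: active resources = [4], total = 4
  t=1: active resources = [4], total = 4
  t=2: active resources = [], total = 0
  t=3: active resources = [], total = 0
  t=4: active resources = [5], total = 5
  t=5: active resources = [1, 5, 4], total = 10
  t=6: active resources = [1, 5, 4], total = 10
  t=7: active resources = [1, 5], total = 6
  t=8: active resources = [1, 5], total = 6
  t=9: active resources = [1], total = 1
  t=10: active resources = [1], total = 1
Peak resource demand = 10

10


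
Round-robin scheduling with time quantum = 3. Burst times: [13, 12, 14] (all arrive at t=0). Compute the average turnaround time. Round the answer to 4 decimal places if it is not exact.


Time quantum = 3
Execution trace:
  J1 runs 3 units, time = 3
  J2 runs 3 units, time = 6
  J3 runs 3 units, time = 9
  J1 runs 3 units, time = 12
  J2 runs 3 units, time = 15
  J3 runs 3 units, time = 18
  J1 runs 3 units, time = 21
  J2 runs 3 units, time = 24
  J3 runs 3 units, time = 27
  J1 runs 3 units, time = 30
  J2 runs 3 units, time = 33
  J3 runs 3 units, time = 36
  J1 runs 1 units, time = 37
  J3 runs 2 units, time = 39
Finish times: [37, 33, 39]
Average turnaround = 109/3 = 36.3333

36.3333


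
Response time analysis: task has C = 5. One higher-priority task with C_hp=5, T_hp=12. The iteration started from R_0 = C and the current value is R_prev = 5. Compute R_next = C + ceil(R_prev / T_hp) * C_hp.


R_next = C + ceil(R_prev / T_hp) * C_hp
ceil(5 / 12) = ceil(0.4167) = 1
Interference = 1 * 5 = 5
R_next = 5 + 5 = 10

10


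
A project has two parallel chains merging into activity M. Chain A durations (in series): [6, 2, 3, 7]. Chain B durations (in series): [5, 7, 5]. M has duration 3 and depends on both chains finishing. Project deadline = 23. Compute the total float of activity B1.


Forward pass: ES(B1) = sum of predecessors on chain B = 0
EF = ES + duration = 0 + 5 = 5
Backward pass: LF(M) = deadline = 23; LS(M) = 23 - 3 = 20
LF(B1) = LS(M) - sum(successors on chain B) = 20 - 12 = 8
LS = LF - duration = 8 - 5 = 3
Total float = LS - ES = 3 - 0 = 3

3


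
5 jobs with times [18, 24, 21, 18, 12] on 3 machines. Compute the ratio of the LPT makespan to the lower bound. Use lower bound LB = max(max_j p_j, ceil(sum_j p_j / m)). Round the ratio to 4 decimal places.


LPT order: [24, 21, 18, 18, 12]
Machine loads after assignment: [24, 33, 36]
LPT makespan = 36
Lower bound = max(max_job, ceil(total/3)) = max(24, 31) = 31
Ratio = 36 / 31 = 1.1613

1.1613


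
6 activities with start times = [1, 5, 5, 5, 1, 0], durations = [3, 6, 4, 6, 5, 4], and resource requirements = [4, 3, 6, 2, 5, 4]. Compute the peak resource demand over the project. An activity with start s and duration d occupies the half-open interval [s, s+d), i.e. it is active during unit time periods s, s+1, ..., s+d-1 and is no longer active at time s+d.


Each activity i is active on [start_i, start_i + duration_i).
Compute total resource usage per time slot:
  t=0: active resources = [4], total = 4
  t=1: active resources = [4, 5, 4], total = 13
  t=2: active resources = [4, 5, 4], total = 13
  t=3: active resources = [4, 5, 4], total = 13
  t=4: active resources = [5], total = 5
  t=5: active resources = [3, 6, 2, 5], total = 16
  t=6: active resources = [3, 6, 2], total = 11
  t=7: active resources = [3, 6, 2], total = 11
  t=8: active resources = [3, 6, 2], total = 11
  t=9: active resources = [3, 2], total = 5
  t=10: active resources = [3, 2], total = 5
Peak resource demand = 16

16


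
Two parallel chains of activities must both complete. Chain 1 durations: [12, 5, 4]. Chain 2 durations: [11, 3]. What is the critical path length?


Path A total = 12 + 5 + 4 = 21
Path B total = 11 + 3 = 14
Critical path = longest path = max(21, 14) = 21

21


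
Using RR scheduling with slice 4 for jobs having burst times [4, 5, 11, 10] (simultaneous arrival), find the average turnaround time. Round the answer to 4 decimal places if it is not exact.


Time quantum = 4
Execution trace:
  J1 runs 4 units, time = 4
  J2 runs 4 units, time = 8
  J3 runs 4 units, time = 12
  J4 runs 4 units, time = 16
  J2 runs 1 units, time = 17
  J3 runs 4 units, time = 21
  J4 runs 4 units, time = 25
  J3 runs 3 units, time = 28
  J4 runs 2 units, time = 30
Finish times: [4, 17, 28, 30]
Average turnaround = 79/4 = 19.75

19.75


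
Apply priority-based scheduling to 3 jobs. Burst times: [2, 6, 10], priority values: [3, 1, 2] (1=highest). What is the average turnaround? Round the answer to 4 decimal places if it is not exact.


Sort by priority (ascending = highest first):
Order: [(1, 6), (2, 10), (3, 2)]
Completion times:
  Priority 1, burst=6, C=6
  Priority 2, burst=10, C=16
  Priority 3, burst=2, C=18
Average turnaround = 40/3 = 13.3333

13.3333


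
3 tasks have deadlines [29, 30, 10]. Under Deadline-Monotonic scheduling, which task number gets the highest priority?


Sort tasks by relative deadline (ascending):
  Task 3: deadline = 10
  Task 1: deadline = 29
  Task 2: deadline = 30
Priority order (highest first): [3, 1, 2]
Highest priority task = 3

3


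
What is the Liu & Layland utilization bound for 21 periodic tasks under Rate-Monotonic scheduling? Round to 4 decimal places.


Compute 2^(1/21) = 1.0335577830
Subtract 1: 1.0335577830 - 1 = 0.0335577830
Multiply by n: 21 * 0.0335577830 = 0.7047134430
Round to 4 dp: 0.7047

0.7047


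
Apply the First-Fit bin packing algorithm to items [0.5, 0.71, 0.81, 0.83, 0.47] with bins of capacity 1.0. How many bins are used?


Place items sequentially using First-Fit:
  Item 0.5 -> new Bin 1
  Item 0.71 -> new Bin 2
  Item 0.81 -> new Bin 3
  Item 0.83 -> new Bin 4
  Item 0.47 -> Bin 1 (now 0.97)
Total bins used = 4

4


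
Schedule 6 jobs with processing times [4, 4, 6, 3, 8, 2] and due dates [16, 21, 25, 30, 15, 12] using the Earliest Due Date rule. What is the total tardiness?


Sort by due date (EDD order): [(2, 12), (8, 15), (4, 16), (4, 21), (6, 25), (3, 30)]
Compute completion times and tardiness:
  Job 1: p=2, d=12, C=2, tardiness=max(0,2-12)=0
  Job 2: p=8, d=15, C=10, tardiness=max(0,10-15)=0
  Job 3: p=4, d=16, C=14, tardiness=max(0,14-16)=0
  Job 4: p=4, d=21, C=18, tardiness=max(0,18-21)=0
  Job 5: p=6, d=25, C=24, tardiness=max(0,24-25)=0
  Job 6: p=3, d=30, C=27, tardiness=max(0,27-30)=0
Total tardiness = 0

0


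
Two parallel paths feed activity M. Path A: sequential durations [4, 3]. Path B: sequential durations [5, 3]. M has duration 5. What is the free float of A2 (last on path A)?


ES(A2) = sum of predecessors on chain A = 4
EF(A2) = ES + duration = 4 + 3 = 7
Successor of A2 is M. ES(M) = max(sum(A), sum(B)) = max(7, 8) = 8
Free float = ES(successor) - EF(current) = 8 - 7 = 1

1


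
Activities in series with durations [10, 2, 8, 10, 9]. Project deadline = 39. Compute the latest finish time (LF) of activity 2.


LF(activity 2) = deadline - sum of successor durations
Successors: activities 3 through 5 with durations [8, 10, 9]
Sum of successor durations = 27
LF = 39 - 27 = 12

12


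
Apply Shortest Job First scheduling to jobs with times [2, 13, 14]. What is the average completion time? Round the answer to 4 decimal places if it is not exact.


SJF order (ascending): [2, 13, 14]
Completion times:
  Job 1: burst=2, C=2
  Job 2: burst=13, C=15
  Job 3: burst=14, C=29
Average completion = 46/3 = 15.3333

15.3333


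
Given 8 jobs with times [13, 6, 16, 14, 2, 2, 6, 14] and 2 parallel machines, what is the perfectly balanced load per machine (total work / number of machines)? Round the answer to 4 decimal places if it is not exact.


Total processing time = 13 + 6 + 16 + 14 + 2 + 2 + 6 + 14 = 73
Number of machines = 2
Ideal balanced load = 73 / 2 = 36.5

36.5


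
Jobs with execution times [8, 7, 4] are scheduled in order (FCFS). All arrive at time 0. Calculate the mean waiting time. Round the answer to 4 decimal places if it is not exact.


FCFS order (as given): [8, 7, 4]
Waiting times:
  Job 1: wait = 0
  Job 2: wait = 8
  Job 3: wait = 15
Sum of waiting times = 23
Average waiting time = 23/3 = 7.6667

7.6667


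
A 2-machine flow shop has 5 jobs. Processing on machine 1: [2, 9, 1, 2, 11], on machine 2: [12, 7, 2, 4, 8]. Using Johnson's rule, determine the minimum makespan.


Apply Johnson's rule:
  Group 1 (a <= b): [(3, 1, 2), (1, 2, 12), (4, 2, 4)]
  Group 2 (a > b): [(5, 11, 8), (2, 9, 7)]
Optimal job order: [3, 1, 4, 5, 2]
Schedule:
  Job 3: M1 done at 1, M2 done at 3
  Job 1: M1 done at 3, M2 done at 15
  Job 4: M1 done at 5, M2 done at 19
  Job 5: M1 done at 16, M2 done at 27
  Job 2: M1 done at 25, M2 done at 34
Makespan = 34

34


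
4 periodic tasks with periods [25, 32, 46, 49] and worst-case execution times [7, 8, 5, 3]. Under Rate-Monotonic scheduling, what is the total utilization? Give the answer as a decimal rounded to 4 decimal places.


Compute individual utilizations (exact fractions):
  Task 1: C/T = 7/25 (approx. 0.28)
  Task 2: C/T = 8/32 = 1/4 (approx. 0.25)
  Task 3: C/T = 5/46 (approx. 0.1087)
  Task 4: C/T = 3/49 (approx. 0.0612)
Total utilization U = 7/25 + 1/4 + 5/46 + 3/49 = 78881/112700
Rounded to 4 decimal places: U = 0.6999
RM (Liu & Layland) bound for 4 tasks = 0.756828; compare with U = 78881/112700 (approx. 0.699920)
U <= bound, so schedulable by RM sufficient condition.

0.6999


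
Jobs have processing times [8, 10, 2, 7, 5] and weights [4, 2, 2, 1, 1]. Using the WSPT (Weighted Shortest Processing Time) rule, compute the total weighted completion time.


Compute p/w ratios and sort ascending (WSPT): [(2, 2), (8, 4), (10, 2), (5, 1), (7, 1)]
Compute weighted completion times:
  Job (p=2,w=2): C=2, w*C=2*2=4
  Job (p=8,w=4): C=10, w*C=4*10=40
  Job (p=10,w=2): C=20, w*C=2*20=40
  Job (p=5,w=1): C=25, w*C=1*25=25
  Job (p=7,w=1): C=32, w*C=1*32=32
Total weighted completion time = 141

141


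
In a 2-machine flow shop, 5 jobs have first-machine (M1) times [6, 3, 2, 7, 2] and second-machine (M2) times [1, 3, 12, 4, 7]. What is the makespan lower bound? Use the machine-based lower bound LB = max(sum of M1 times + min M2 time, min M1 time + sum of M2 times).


LB1 = sum(M1 times) + min(M2 times) = 20 + 1 = 21
LB2 = min(M1 times) + sum(M2 times) = 2 + 27 = 29
Lower bound = max(LB1, LB2) = max(21, 29) = 29

29


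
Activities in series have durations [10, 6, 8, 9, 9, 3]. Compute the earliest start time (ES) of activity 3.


Activity 3 starts after activities 1 through 2 complete.
Predecessor durations: [10, 6]
ES = 10 + 6 = 16

16


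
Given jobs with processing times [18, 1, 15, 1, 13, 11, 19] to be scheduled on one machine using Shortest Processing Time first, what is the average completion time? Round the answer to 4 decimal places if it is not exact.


Sort jobs by processing time (SPT order): [1, 1, 11, 13, 15, 18, 19]
Compute completion times sequentially:
  Job 1: processing = 1, completes at 1
  Job 2: processing = 1, completes at 2
  Job 3: processing = 11, completes at 13
  Job 4: processing = 13, completes at 26
  Job 5: processing = 15, completes at 41
  Job 6: processing = 18, completes at 59
  Job 7: processing = 19, completes at 78
Sum of completion times = 220
Average completion time = 220/7 = 31.4286

31.4286


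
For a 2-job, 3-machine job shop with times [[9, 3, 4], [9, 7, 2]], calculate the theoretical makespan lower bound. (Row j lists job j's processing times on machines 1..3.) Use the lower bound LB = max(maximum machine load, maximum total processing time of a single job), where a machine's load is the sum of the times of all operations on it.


Machine loads:
  Machine 1: 9 + 9 = 18
  Machine 2: 3 + 7 = 10
  Machine 3: 4 + 2 = 6
Max machine load = 18
Job totals:
  Job 1: 16
  Job 2: 18
Max job total = 18
Lower bound = max(18, 18) = 18

18


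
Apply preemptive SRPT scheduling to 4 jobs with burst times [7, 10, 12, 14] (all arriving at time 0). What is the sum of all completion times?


Since all jobs arrive at t=0, SRPT equals SPT ordering.
SPT order: [7, 10, 12, 14]
Completion times:
  Job 1: p=7, C=7
  Job 2: p=10, C=17
  Job 3: p=12, C=29
  Job 4: p=14, C=43
Total completion time = 7 + 17 + 29 + 43 = 96

96


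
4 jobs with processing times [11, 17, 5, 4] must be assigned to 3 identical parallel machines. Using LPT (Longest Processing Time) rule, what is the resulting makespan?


Sort jobs in decreasing order (LPT): [17, 11, 5, 4]
Assign each job to the least loaded machine:
  Machine 1: jobs [17], load = 17
  Machine 2: jobs [11], load = 11
  Machine 3: jobs [5, 4], load = 9
Makespan = max load = 17

17


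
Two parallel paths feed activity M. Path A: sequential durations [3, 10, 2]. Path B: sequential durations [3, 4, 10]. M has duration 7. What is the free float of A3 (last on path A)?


ES(A3) = sum of predecessors on chain A = 13
EF(A3) = ES + duration = 13 + 2 = 15
Successor of A3 is M. ES(M) = max(sum(A), sum(B)) = max(15, 17) = 17
Free float = ES(successor) - EF(current) = 17 - 15 = 2

2


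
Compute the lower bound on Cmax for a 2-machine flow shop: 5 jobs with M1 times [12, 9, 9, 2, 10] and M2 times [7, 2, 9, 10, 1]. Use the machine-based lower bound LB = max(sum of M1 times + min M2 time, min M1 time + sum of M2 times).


LB1 = sum(M1 times) + min(M2 times) = 42 + 1 = 43
LB2 = min(M1 times) + sum(M2 times) = 2 + 29 = 31
Lower bound = max(LB1, LB2) = max(43, 31) = 43

43
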